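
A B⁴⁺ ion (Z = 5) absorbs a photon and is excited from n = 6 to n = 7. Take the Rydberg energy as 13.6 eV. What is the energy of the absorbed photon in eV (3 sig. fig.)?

The Bohr energies scale as Z², so for Z = 5: E_n = −340.0/n² eV.
E_7 = −340.0/49 = −6.939 eV and E_6 = −340.0/36 = −9.444 eV.
The photon energy is |E_7 − E_6| = 2.51 eV.

2.51 eV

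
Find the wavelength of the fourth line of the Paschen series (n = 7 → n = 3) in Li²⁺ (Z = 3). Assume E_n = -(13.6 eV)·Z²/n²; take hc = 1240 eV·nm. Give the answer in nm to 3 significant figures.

112 nm

The Paschen series terminates on n_f = 3; the fourth line has n_i = 3+4 = 7.
ΔE = 122.4 × (1/3² − 1/7²) = 11.10 eV.
λ = 1240 / 11.10 = 112 nm.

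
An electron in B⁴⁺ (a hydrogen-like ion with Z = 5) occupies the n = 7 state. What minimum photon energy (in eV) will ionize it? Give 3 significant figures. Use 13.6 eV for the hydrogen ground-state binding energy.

E_n = −13.6 Z²/n² = −340.0/n² eV for Z = 5.
E_7 = −340.0/49 = −6.94 eV, so ionization (to E = 0) requires 6.94 eV.

6.94 eV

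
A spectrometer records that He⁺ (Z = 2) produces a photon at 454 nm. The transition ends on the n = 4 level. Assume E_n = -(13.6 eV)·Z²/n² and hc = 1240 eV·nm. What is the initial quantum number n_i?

n_i = 9

The photon energy is ΔE = hc/λ = 1240 / 454 = 2.731 eV.
With Z = 2, ΔE = 54.40 × (1/n_f² − 1/n_i²), so 1/n_f² − 1/n_i² = 0.05021.
With n_f = 4: 1/n_i² = 1/16 − 0.05021 = 0.01229, so n_i ≈ 9.02.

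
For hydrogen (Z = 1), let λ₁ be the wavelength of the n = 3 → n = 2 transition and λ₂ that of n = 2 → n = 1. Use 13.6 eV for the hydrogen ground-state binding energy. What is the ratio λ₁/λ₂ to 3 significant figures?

λ ∝ 1/ΔE ∝ 1/(1/n_f² − 1/n_i²), and the Z² and hc factors cancel in the ratio.
λ₁/λ₂ = (1/1² − 1/2²)/(1/2² − 1/3²) = 0.7500/0.1389 = 5.40.

5.40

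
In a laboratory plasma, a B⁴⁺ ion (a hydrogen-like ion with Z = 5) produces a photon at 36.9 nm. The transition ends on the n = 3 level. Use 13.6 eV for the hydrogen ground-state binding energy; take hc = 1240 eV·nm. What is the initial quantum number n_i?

The photon energy is ΔE = hc/λ = 1240 / 36.9 = 33.60 eV.
With Z = 5, ΔE = 340.0 × (1/n_f² − 1/n_i²), so 1/n_f² − 1/n_i² = 0.09884.
With n_f = 3: 1/n_i² = 1/9 − 0.09884 = 0.01227, so n_i ≈ 9.03.

n_i = 9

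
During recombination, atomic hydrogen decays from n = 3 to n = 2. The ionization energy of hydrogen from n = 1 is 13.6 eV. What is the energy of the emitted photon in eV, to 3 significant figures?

1.89 eV

E_3 = −13.60/9 = −1.511 eV and E_2 = −13.60/4 = −3.400 eV.
The photon energy is |E_3 − E_2| = 1.89 eV.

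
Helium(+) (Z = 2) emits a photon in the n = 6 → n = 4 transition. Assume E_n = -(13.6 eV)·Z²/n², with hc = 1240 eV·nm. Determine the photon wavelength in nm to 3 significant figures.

For Z = 2 the level energies scale as Z², so the effective Rydberg energy is 13.6 × 4 = 54.40 eV.
ΔE = 54.40 × (1/4² − 1/6²) = 54.40 × 0.03472 = 1.889 eV.
λ = hc/ΔE = 1240 / 1.889 = 656 nm.

656 nm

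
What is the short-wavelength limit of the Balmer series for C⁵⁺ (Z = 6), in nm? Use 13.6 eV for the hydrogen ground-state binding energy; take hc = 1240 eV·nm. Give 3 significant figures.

The Balmer series has lower level n_f = 2; the series limit corresponds to n_i → ∞.
ΔE_max = 13.6 × 36 / 2² = 122.4 eV.
λ_min = 1240 / 122.4 = 10.1 nm.

10.1 nm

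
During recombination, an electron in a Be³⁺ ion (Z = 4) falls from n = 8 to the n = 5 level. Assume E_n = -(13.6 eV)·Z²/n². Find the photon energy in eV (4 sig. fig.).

5.304 eV

The Bohr energies scale as Z², so for Z = 4: E_n = −217.6/n² eV.
E_8 = −217.6/64 = −3.400 eV and E_5 = −217.6/25 = −8.704 eV.
The photon energy is |E_8 − E_5| = 5.304 eV.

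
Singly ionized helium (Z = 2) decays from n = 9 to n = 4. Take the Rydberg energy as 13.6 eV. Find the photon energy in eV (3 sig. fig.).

The Bohr energies scale as Z², so for Z = 2: E_n = −54.40/n² eV.
E_9 = −54.40/81 = −0.6716 eV and E_4 = −54.40/16 = −3.400 eV.
The photon energy is |E_9 − E_4| = 2.73 eV.

2.73 eV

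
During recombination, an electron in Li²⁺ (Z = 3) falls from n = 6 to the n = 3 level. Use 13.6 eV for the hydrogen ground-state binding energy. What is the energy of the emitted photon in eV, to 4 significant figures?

10.20 eV

The Bohr energies scale as Z², so for Z = 3: E_n = −122.4/n² eV.
E_6 = −122.4/36 = −3.400 eV and E_3 = −122.4/9 = −13.60 eV.
The photon energy is |E_6 − E_3| = 10.20 eV.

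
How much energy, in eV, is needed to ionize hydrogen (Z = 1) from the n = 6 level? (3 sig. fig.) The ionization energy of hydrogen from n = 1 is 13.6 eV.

E_6 = −13.60/36 = −0.378 eV, so ionization (to E = 0) requires 0.378 eV.

0.378 eV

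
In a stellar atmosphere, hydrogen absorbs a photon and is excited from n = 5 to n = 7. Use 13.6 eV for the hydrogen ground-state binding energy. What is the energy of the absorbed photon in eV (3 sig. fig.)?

0.266 eV

E_7 = −13.60/49 = −0.2776 eV and E_5 = −13.60/25 = −0.5440 eV.
The photon energy is |E_7 − E_5| = 0.266 eV.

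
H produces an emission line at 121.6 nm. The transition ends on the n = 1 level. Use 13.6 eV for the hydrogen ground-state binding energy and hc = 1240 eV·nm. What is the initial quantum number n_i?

n_i = 2

The photon energy is ΔE = hc/λ = 1240 / 121.6 = 10.20 eV.
With Z = 1, ΔE = 13.60 × (1/n_f² − 1/n_i²), so 1/n_f² − 1/n_i² = 0.7498.
With n_f = 1: 1/n_i² = 1/1 − 0.7498 = 0.2502, so n_i ≈ 2.00.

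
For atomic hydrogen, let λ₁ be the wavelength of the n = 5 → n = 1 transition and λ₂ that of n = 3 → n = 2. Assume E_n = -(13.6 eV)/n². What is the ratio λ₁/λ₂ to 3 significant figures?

λ ∝ 1/ΔE ∝ 1/(1/n_f² − 1/n_i²), and the Z² and hc factors cancel in the ratio.
λ₁/λ₂ = (1/2² − 1/3²)/(1/1² − 1/5²) = 0.1389/0.9600 = 0.145.

0.145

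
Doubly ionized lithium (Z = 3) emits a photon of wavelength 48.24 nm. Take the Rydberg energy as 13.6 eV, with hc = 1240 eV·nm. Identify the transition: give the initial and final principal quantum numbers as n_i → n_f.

The photon energy is ΔE = hc/λ = 1240 / 48.24 = 25.70 eV.
With Z = 3, ΔE = 122.4 × (1/n_f² − 1/n_i²), so 1/n_f² − 1/n_i² = 0.2100.
Trying n_f = 2 gives 1/n_i² = 0.03999, i.e. n_i ≈ 5; this pair matches.

n_i = 5, n_f = 2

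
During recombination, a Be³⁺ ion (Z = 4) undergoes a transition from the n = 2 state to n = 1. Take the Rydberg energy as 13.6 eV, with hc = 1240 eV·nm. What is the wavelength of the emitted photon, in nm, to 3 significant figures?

For Z = 4 the level energies scale as Z², so the effective Rydberg energy is 13.6 × 16 = 217.6 eV.
ΔE = 217.6 × (1/1² − 1/2²) = 217.6 × 0.7500 = 163.2 eV.
λ = hc/ΔE = 1240 / 163.2 = 7.60 nm.

7.60 nm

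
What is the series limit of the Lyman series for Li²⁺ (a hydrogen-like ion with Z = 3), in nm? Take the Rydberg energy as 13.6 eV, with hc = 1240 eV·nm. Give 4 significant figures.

The Lyman series has lower level n_f = 1; the series limit corresponds to n_i → ∞.
ΔE_max = 13.6 × 9 / 1² = 122.4 eV.
λ_min = 1240 / 122.4 = 10.13 nm.

10.13 nm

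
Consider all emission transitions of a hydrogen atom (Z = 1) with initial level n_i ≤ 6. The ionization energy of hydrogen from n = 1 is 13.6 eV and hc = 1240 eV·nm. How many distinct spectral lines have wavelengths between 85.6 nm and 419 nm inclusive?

6

Enumerate all n_i → n_f pairs with 1 ≤ n_f < n_i ≤ 6 and compute λ = 1240 / [13.6·1·(1/n_f² − 1/n_i²)].
Lines falling in [85.6, 419] nm: 6→1 (93.78 nm), 5→1 (94.98 nm), 4→1 (97.25 nm), 3→1 (102.6 nm), 2→1 (121.6 nm), 6→2 (410.3 nm).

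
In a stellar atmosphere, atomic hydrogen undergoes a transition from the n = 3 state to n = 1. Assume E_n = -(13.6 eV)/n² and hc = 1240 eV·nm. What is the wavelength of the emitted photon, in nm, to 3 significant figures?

103 nm

ΔE = 13.60 × (1/1² − 1/3²) = 13.60 × 0.8889 = 12.09 eV.
λ = hc/ΔE = 1240 / 12.09 = 103 nm.
This line belongs to the Lyman series.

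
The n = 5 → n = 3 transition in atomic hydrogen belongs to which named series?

Paschen

The series is set by the lower level: n_f = 3 is the Paschen series.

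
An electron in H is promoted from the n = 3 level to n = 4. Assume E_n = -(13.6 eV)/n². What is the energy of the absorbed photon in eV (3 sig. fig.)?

0.661 eV

E_4 = −13.60/16 = −0.8500 eV and E_3 = −13.60/9 = −1.511 eV.
The photon energy is |E_4 − E_3| = 0.661 eV.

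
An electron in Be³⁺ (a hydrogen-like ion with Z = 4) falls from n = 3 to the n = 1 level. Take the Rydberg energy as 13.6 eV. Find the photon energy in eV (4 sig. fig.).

The Bohr energies scale as Z², so for Z = 4: E_n = −217.6/n² eV.
E_3 = −217.6/9 = −24.18 eV and E_1 = −217.6/1 = −217.6 eV.
The photon energy is |E_3 − E_1| = 193.4 eV.

193.4 eV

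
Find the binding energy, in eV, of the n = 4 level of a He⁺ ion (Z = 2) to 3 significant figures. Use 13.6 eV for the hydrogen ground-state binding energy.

E_n = −13.6 Z²/n² = −54.40/n² eV for Z = 2.
E_4 = −54.40/16 = −3.40 eV, so ionization (to E = 0) requires 3.40 eV.

3.40 eV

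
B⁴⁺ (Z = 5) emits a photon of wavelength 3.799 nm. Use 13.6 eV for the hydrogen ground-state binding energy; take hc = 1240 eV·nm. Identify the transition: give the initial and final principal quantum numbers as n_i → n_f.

The photon energy is ΔE = hc/λ = 1240 / 3.799 = 326.4 eV.
With Z = 5, ΔE = 340.0 × (1/n_f² − 1/n_i²), so 1/n_f² − 1/n_i² = 0.9600.
Trying n_f = 1 gives 1/n_i² = 0.04000, i.e. n_i ≈ 5; this pair matches.

n_i = 5, n_f = 1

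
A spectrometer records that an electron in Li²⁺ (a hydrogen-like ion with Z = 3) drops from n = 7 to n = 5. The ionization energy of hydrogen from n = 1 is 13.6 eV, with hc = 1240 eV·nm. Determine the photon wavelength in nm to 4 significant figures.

517.1 nm

For Z = 3 the level energies scale as Z², so the effective Rydberg energy is 13.6 × 9 = 122.4 eV.
ΔE = 122.4 × (1/5² − 1/7²) = 122.4 × 0.01959 = 2.398 eV.
λ = hc/ΔE = 1240 / 2.398 = 517.1 nm.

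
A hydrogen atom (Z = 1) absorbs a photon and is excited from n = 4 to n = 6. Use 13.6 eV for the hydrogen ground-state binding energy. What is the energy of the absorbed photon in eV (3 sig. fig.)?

E_6 = −13.60/36 = −0.3778 eV and E_4 = −13.60/16 = −0.8500 eV.
The photon energy is |E_6 − E_4| = 0.472 eV.

0.472 eV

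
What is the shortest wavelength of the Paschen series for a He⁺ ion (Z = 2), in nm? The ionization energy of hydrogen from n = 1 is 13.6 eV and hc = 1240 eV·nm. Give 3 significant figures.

The Paschen series has lower level n_f = 3; the series limit corresponds to n_i → ∞.
ΔE_max = 13.6 × 4 / 3² = 6.044 eV.
λ_min = 1240 / 6.044 = 205 nm.

205 nm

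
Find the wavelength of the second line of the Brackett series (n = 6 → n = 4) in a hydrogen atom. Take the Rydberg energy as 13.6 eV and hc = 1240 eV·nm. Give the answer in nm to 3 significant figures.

The Brackett series terminates on n_f = 4; the second line has n_i = 4+2 = 6.
ΔE = 13.60 × (1/4² − 1/6²) = 0.4722 eV.
λ = 1240 / 0.4722 = 2630 nm.

2630 nm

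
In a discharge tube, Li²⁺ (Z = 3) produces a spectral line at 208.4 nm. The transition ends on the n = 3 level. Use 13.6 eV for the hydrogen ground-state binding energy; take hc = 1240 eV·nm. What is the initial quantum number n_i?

n_i = 4

The photon energy is ΔE = hc/λ = 1240 / 208.4 = 5.950 eV.
With Z = 3, ΔE = 122.4 × (1/n_f² − 1/n_i²), so 1/n_f² − 1/n_i² = 0.04861.
With n_f = 3: 1/n_i² = 1/9 − 0.04861 = 0.06250, so n_i ≈ 4.00.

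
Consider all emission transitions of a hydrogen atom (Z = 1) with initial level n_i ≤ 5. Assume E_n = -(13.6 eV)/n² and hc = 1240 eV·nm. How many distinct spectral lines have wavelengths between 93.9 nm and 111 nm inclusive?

3

Enumerate all n_i → n_f pairs with 1 ≤ n_f < n_i ≤ 5 and compute λ = 1240 / [13.6·1·(1/n_f² − 1/n_i²)].
Lines falling in [93.9, 111] nm: 5→1 (94.98 nm), 4→1 (97.25 nm), 3→1 (102.6 nm).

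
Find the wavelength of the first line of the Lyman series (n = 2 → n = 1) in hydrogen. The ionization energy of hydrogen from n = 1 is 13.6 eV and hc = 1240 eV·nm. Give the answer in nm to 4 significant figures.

The Lyman series terminates on n_f = 1; the first line has n_i = 1+1 = 2.
ΔE = 13.60 × (1/1² − 1/2²) = 10.20 eV.
λ = 1240 / 10.20 = 121.6 nm.

121.6 nm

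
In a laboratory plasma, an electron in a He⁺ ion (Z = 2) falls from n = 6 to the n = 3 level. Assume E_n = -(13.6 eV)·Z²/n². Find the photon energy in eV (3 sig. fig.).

4.53 eV

The Bohr energies scale as Z², so for Z = 2: E_n = −54.40/n² eV.
E_6 = −54.40/36 = −1.511 eV and E_3 = −54.40/9 = −6.044 eV.
The photon energy is |E_6 − E_3| = 4.53 eV.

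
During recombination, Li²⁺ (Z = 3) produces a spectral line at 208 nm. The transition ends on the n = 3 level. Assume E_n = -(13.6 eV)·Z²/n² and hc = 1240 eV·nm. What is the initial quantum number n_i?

The photon energy is ΔE = hc/λ = 1240 / 208 = 5.962 eV.
With Z = 3, ΔE = 122.4 × (1/n_f² − 1/n_i²), so 1/n_f² − 1/n_i² = 0.04871.
With n_f = 3: 1/n_i² = 1/9 − 0.04871 = 0.06241, so n_i ≈ 4.00.

n_i = 4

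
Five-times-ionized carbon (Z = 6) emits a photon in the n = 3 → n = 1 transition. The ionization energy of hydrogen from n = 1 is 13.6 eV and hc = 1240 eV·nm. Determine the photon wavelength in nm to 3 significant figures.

For Z = 6 the level energies scale as Z², so the effective Rydberg energy is 13.6 × 36 = 489.6 eV.
ΔE = 489.6 × (1/1² − 1/3²) = 489.6 × 0.8889 = 435.2 eV.
λ = hc/ΔE = 1240 / 435.2 = 2.85 nm.

2.85 nm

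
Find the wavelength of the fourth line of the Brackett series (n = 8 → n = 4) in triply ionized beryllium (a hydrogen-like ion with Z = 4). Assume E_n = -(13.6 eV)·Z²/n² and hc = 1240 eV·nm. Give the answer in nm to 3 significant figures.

122 nm

The Brackett series terminates on n_f = 4; the fourth line has n_i = 4+4 = 8.
ΔE = 217.6 × (1/4² − 1/8²) = 10.20 eV.
λ = 1240 / 10.20 = 122 nm.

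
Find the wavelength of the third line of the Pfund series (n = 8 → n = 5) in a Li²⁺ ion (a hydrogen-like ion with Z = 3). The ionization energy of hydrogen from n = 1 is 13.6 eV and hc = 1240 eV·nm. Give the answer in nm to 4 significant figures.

The Pfund series terminates on n_f = 5; the third line has n_i = 5+3 = 8.
ΔE = 122.4 × (1/5² − 1/8²) = 2.984 eV.
λ = 1240 / 2.984 = 415.6 nm.

415.6 nm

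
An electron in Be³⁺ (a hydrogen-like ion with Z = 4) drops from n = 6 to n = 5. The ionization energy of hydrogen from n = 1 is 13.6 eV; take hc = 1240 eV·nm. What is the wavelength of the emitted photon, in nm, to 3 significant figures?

For Z = 4 the level energies scale as Z², so the effective Rydberg energy is 13.6 × 16 = 217.6 eV.
ΔE = 217.6 × (1/5² − 1/6²) = 217.6 × 0.01222 = 2.660 eV.
λ = hc/ΔE = 1240 / 2.660 = 466 nm.

466 nm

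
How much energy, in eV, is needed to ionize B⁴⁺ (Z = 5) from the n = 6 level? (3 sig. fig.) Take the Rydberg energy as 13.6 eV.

9.44 eV

E_n = −13.6 Z²/n² = −340.0/n² eV for Z = 5.
E_6 = −340.0/36 = −9.44 eV, so ionization (to E = 0) requires 9.44 eV.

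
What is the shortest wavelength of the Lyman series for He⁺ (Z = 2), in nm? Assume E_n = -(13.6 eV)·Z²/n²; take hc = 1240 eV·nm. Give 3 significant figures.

22.8 nm

The Lyman series has lower level n_f = 1; the series limit corresponds to n_i → ∞.
ΔE_max = 13.6 × 4 / 1² = 54.40 eV.
λ_min = 1240 / 54.40 = 22.8 nm.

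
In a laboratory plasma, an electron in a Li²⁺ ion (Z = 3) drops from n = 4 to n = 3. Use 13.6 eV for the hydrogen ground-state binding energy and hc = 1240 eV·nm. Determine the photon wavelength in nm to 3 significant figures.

208 nm

For Z = 3 the level energies scale as Z², so the effective Rydberg energy is 13.6 × 9 = 122.4 eV.
ΔE = 122.4 × (1/3² − 1/4²) = 122.4 × 0.04861 = 5.950 eV.
λ = hc/ΔE = 1240 / 5.950 = 208 nm.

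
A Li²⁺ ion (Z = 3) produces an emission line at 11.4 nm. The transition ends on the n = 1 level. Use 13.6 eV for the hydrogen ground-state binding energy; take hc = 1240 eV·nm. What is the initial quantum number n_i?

The photon energy is ΔE = hc/λ = 1240 / 11.4 = 108.8 eV.
With Z = 3, ΔE = 122.4 × (1/n_f² − 1/n_i²), so 1/n_f² − 1/n_i² = 0.8887.
With n_f = 1: 1/n_i² = 1/1 − 0.8887 = 0.1113, so n_i ≈ 3.00.

n_i = 3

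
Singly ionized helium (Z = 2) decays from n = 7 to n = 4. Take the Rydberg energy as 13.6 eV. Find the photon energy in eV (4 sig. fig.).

The Bohr energies scale as Z², so for Z = 2: E_n = −54.40/n² eV.
E_7 = −54.40/49 = −1.110 eV and E_4 = −54.40/16 = −3.400 eV.
The photon energy is |E_7 − E_4| = 2.290 eV.

2.290 eV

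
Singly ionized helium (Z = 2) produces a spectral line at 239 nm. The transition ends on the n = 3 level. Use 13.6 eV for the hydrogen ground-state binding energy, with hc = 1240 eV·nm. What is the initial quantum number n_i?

n_i = 8

The photon energy is ΔE = hc/λ = 1240 / 239 = 5.188 eV.
With Z = 2, ΔE = 54.40 × (1/n_f² − 1/n_i²), so 1/n_f² − 1/n_i² = 0.09537.
With n_f = 3: 1/n_i² = 1/9 − 0.09537 = 0.01574, so n_i ≈ 7.97.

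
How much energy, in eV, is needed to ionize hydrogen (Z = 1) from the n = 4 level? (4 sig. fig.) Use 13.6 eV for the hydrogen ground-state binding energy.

0.8500 eV

E_4 = −13.60/16 = −0.8500 eV, so ionization (to E = 0) requires 0.8500 eV.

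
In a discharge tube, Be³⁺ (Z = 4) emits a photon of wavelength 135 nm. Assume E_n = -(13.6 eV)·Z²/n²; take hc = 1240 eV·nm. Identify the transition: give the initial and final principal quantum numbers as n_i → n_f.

n_i = 7, n_f = 4

The photon energy is ΔE = hc/λ = 1240 / 135 = 9.185 eV.
With Z = 4, ΔE = 217.6 × (1/n_f² − 1/n_i²), so 1/n_f² − 1/n_i² = 0.04221.
Trying n_f = 4 gives 1/n_i² = 0.02029, i.e. n_i ≈ 7; this pair matches.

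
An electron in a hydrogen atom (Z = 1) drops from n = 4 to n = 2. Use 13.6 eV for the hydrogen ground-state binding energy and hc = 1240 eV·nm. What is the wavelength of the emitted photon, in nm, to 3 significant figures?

486 nm

ΔE = 13.60 × (1/2² − 1/4²) = 13.60 × 0.1875 = 2.550 eV.
λ = hc/ΔE = 1240 / 2.550 = 486 nm.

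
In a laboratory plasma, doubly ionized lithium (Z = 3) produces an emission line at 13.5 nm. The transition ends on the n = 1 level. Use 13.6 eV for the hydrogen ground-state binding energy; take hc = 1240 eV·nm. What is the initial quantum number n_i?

The photon energy is ΔE = hc/λ = 1240 / 13.5 = 91.85 eV.
With Z = 3, ΔE = 122.4 × (1/n_f² − 1/n_i²), so 1/n_f² − 1/n_i² = 0.7504.
With n_f = 1: 1/n_i² = 1/1 − 0.7504 = 0.2496, so n_i ≈ 2.00.

n_i = 2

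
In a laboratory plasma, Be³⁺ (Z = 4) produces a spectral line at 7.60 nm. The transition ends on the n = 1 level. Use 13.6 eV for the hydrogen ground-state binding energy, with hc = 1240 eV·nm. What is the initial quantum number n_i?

n_i = 2

The photon energy is ΔE = hc/λ = 1240 / 7.60 = 163.2 eV.
With Z = 4, ΔE = 217.6 × (1/n_f² − 1/n_i²), so 1/n_f² − 1/n_i² = 0.7498.
With n_f = 1: 1/n_i² = 1/1 − 0.7498 = 0.2502, so n_i ≈ 2.00.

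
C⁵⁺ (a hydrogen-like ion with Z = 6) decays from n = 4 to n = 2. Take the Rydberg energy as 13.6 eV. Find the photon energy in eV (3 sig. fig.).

91.8 eV

The Bohr energies scale as Z², so for Z = 6: E_n = −489.6/n² eV.
E_4 = −489.6/16 = −30.60 eV and E_2 = −489.6/4 = −122.4 eV.
The photon energy is |E_4 − E_2| = 91.8 eV.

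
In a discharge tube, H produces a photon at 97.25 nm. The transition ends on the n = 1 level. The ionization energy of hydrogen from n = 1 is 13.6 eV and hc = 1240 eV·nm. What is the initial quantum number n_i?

n_i = 4

The photon energy is ΔE = hc/λ = 1240 / 97.25 = 12.75 eV.
With Z = 1, ΔE = 13.60 × (1/n_f² − 1/n_i²), so 1/n_f² − 1/n_i² = 0.9375.
With n_f = 1: 1/n_i² = 1/1 − 0.9375 = 0.06245, so n_i ≈ 4.00.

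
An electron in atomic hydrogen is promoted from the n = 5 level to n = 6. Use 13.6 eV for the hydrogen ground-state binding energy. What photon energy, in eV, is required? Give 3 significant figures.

E_6 = −13.60/36 = −0.3778 eV and E_5 = −13.60/25 = −0.5440 eV.
The photon energy is |E_6 − E_5| = 0.166 eV.

0.166 eV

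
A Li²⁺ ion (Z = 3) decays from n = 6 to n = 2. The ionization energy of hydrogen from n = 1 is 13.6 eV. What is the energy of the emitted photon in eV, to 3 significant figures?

The Bohr energies scale as Z², so for Z = 3: E_n = −122.4/n² eV.
E_6 = −122.4/36 = −3.400 eV and E_2 = −122.4/4 = −30.60 eV.
The photon energy is |E_6 − E_2| = 27.2 eV.

27.2 eV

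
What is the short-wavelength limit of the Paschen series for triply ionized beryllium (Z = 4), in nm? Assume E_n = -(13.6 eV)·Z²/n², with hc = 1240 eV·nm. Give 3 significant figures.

The Paschen series has lower level n_f = 3; the series limit corresponds to n_i → ∞.
ΔE_max = 13.6 × 16 / 3² = 24.18 eV.
λ_min = 1240 / 24.18 = 51.3 nm.

51.3 nm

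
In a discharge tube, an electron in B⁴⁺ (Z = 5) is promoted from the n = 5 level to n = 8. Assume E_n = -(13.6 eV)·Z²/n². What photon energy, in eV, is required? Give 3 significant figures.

8.29 eV

The Bohr energies scale as Z², so for Z = 5: E_n = −340.0/n² eV.
E_8 = −340.0/64 = −5.313 eV and E_5 = −340.0/25 = −13.60 eV.
The photon energy is |E_8 − E_5| = 8.29 eV.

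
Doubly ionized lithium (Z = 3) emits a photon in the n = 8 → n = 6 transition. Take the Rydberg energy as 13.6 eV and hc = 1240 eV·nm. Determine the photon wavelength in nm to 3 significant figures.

834 nm

For Z = 3 the level energies scale as Z², so the effective Rydberg energy is 13.6 × 9 = 122.4 eV.
ΔE = 122.4 × (1/6² − 1/8²) = 122.4 × 0.01215 = 1.488 eV.
λ = hc/ΔE = 1240 / 1.488 = 834 nm.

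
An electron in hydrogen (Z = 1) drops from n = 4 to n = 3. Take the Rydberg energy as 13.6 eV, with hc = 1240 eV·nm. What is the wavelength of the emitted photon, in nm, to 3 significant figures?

1880 nm

ΔE = 13.60 × (1/3² − 1/4²) = 13.60 × 0.04861 = 0.6611 eV.
λ = hc/ΔE = 1240 / 0.6611 = 1880 nm.
This line belongs to the Paschen series.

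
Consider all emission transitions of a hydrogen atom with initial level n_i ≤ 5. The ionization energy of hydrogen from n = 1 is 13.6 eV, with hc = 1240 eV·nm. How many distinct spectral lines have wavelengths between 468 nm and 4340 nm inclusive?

Enumerate all n_i → n_f pairs with 1 ≤ n_f < n_i ≤ 5 and compute λ = 1240 / [13.6·1·(1/n_f² − 1/n_i²)].
Lines falling in [468, 4340] nm: 4→2 (486.3 nm), 3→2 (656.5 nm), 5→3 (1282 nm), 4→3 (1876 nm), 5→4 (4052 nm).

5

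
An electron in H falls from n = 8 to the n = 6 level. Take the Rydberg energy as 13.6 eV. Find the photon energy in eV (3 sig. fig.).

E_8 = −13.60/64 = −0.2125 eV and E_6 = −13.60/36 = −0.3778 eV.
The photon energy is |E_8 − E_6| = 0.165 eV.

0.165 eV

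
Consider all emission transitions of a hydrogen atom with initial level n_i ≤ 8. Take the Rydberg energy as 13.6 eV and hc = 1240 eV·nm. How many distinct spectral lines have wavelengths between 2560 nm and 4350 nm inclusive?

3

Enumerate all n_i → n_f pairs with 1 ≤ n_f < n_i ≤ 8 and compute λ = 1240 / [13.6·1·(1/n_f² − 1/n_i²)].
Lines falling in [2560, 4350] nm: 6→4 (2626 nm), 8→5 (3741 nm), 5→4 (4052 nm).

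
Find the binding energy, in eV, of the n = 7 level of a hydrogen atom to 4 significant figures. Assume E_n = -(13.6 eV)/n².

0.2776 eV

E_7 = −13.60/49 = −0.2776 eV, so ionization (to E = 0) requires 0.2776 eV.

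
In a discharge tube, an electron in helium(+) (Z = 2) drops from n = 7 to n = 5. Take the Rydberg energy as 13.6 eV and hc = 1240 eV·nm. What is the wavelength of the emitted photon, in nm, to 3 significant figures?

1160 nm

For Z = 2 the level energies scale as Z², so the effective Rydberg energy is 13.6 × 4 = 54.40 eV.
ΔE = 54.40 × (1/5² − 1/7²) = 54.40 × 0.01959 = 1.066 eV.
λ = hc/ΔE = 1240 / 1.066 = 1160 nm.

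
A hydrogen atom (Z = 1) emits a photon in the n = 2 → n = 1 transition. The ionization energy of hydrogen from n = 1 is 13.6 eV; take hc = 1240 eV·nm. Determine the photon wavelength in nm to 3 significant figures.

ΔE = 13.60 × (1/1² − 1/2²) = 13.60 × 0.7500 = 10.20 eV.
λ = hc/ΔE = 1240 / 10.20 = 122 nm.
This line belongs to the Lyman series.

122 nm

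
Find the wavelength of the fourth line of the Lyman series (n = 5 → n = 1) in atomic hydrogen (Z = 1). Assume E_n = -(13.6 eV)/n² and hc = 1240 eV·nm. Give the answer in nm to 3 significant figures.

95.0 nm

The Lyman series terminates on n_f = 1; the fourth line has n_i = 1+4 = 5.
ΔE = 13.60 × (1/1² − 1/5²) = 13.06 eV.
λ = 1240 / 13.06 = 95.0 nm.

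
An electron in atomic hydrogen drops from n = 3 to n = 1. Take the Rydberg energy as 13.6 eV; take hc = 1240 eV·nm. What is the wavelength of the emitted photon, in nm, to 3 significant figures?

ΔE = 13.60 × (1/1² − 1/3²) = 13.60 × 0.8889 = 12.09 eV.
λ = hc/ΔE = 1240 / 12.09 = 103 nm.

103 nm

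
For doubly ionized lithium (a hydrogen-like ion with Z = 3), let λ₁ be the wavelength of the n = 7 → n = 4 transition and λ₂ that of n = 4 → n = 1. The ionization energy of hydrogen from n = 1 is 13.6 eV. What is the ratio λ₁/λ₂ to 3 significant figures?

22.3

λ ∝ 1/ΔE ∝ 1/(1/n_f² − 1/n_i²), and the Z² and hc factors cancel in the ratio.
λ₁/λ₂ = (1/1² − 1/4²)/(1/4² − 1/7²) = 0.9375/0.04209 = 22.3.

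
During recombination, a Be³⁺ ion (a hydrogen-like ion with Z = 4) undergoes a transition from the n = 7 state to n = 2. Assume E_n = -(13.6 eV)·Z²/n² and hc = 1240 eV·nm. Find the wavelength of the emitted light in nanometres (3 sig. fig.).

24.8 nm

For Z = 4 the level energies scale as Z², so the effective Rydberg energy is 13.6 × 16 = 217.6 eV.
ΔE = 217.6 × (1/2² − 1/7²) = 217.6 × 0.2296 = 49.96 eV.
λ = hc/ΔE = 1240 / 49.96 = 24.8 nm.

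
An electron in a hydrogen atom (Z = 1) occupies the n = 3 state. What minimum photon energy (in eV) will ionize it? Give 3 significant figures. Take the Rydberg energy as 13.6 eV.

1.51 eV

E_3 = −13.60/9 = −1.51 eV, so ionization (to E = 0) requires 1.51 eV.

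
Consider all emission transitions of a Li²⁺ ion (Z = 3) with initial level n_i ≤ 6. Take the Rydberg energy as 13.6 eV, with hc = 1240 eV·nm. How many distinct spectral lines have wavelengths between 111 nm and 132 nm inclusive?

1

Enumerate all n_i → n_f pairs with 1 ≤ n_f < n_i ≤ 6 and compute λ = 1240 / [13.6·9·(1/n_f² − 1/n_i²)].
Lines falling in [111, 132] nm: 6→3 (121.6 nm).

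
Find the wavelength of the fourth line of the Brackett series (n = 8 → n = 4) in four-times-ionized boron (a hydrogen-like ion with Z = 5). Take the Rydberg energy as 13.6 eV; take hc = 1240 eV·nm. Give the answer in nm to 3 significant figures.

The Brackett series terminates on n_f = 4; the fourth line has n_i = 4+4 = 8.
ΔE = 340.0 × (1/4² − 1/8²) = 15.94 eV.
λ = 1240 / 15.94 = 77.8 nm.

77.8 nm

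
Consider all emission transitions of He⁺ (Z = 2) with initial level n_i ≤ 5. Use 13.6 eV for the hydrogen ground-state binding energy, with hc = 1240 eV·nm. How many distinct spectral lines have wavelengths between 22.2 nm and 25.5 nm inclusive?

Enumerate all n_i → n_f pairs with 1 ≤ n_f < n_i ≤ 5 and compute λ = 1240 / [13.6·4·(1/n_f² − 1/n_i²)].
Lines falling in [22.2, 25.5] nm: 5→1 (23.74 nm), 4→1 (24.31 nm).

2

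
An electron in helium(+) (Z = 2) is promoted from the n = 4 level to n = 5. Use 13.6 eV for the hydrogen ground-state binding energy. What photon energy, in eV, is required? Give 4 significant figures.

1.224 eV

The Bohr energies scale as Z², so for Z = 2: E_n = −54.40/n² eV.
E_5 = −54.40/25 = −2.176 eV and E_4 = −54.40/16 = −3.400 eV.
The photon energy is |E_5 − E_4| = 1.224 eV.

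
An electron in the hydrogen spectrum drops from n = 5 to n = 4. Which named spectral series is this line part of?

Brackett

The series is set by the lower level: n_f = 4 is the Brackett series.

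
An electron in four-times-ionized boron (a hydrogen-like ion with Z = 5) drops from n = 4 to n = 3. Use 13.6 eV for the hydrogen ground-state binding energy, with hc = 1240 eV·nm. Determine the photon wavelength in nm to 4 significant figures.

75.03 nm

For Z = 5 the level energies scale as Z², so the effective Rydberg energy is 13.6 × 25 = 340.0 eV.
ΔE = 340.0 × (1/3² − 1/4²) = 340.0 × 0.04861 = 16.53 eV.
λ = hc/ΔE = 1240 / 16.53 = 75.03 nm.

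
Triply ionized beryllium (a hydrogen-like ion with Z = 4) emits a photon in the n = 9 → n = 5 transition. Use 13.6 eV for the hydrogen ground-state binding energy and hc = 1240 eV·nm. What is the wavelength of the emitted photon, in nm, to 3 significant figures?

206 nm

For Z = 4 the level energies scale as Z², so the effective Rydberg energy is 13.6 × 16 = 217.6 eV.
ΔE = 217.6 × (1/5² − 1/9²) = 217.6 × 0.02765 = 6.018 eV.
λ = hc/ΔE = 1240 / 6.018 = 206 nm.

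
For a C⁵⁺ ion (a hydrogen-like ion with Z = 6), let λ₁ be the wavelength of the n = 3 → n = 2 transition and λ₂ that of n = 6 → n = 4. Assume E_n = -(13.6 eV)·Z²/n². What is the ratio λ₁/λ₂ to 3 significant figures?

0.250

λ ∝ 1/ΔE ∝ 1/(1/n_f² − 1/n_i²), and the Z² and hc factors cancel in the ratio.
λ₁/λ₂ = (1/4² − 1/6²)/(1/2² − 1/3²) = 0.03472/0.1389 = 0.250.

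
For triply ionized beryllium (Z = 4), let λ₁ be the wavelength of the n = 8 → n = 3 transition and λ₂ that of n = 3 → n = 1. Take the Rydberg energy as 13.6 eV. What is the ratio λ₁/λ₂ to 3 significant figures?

9.31

λ ∝ 1/ΔE ∝ 1/(1/n_f² − 1/n_i²), and the Z² and hc factors cancel in the ratio.
λ₁/λ₂ = (1/1² − 1/3²)/(1/3² − 1/8²) = 0.8889/0.09549 = 9.31.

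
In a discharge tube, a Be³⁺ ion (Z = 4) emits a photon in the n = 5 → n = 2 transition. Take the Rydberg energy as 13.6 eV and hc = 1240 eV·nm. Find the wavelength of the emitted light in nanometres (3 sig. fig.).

27.1 nm

For Z = 4 the level energies scale as Z², so the effective Rydberg energy is 13.6 × 16 = 217.6 eV.
ΔE = 217.6 × (1/2² − 1/5²) = 217.6 × 0.2100 = 45.70 eV.
λ = hc/ΔE = 1240 / 45.70 = 27.1 nm.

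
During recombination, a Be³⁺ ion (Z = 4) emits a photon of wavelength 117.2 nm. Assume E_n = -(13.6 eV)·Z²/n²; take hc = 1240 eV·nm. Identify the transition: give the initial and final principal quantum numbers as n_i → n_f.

The photon energy is ΔE = hc/λ = 1240 / 117.2 = 10.58 eV.
With Z = 4, ΔE = 217.6 × (1/n_f² − 1/n_i²), so 1/n_f² − 1/n_i² = 0.04862.
Trying n_f = 3 gives 1/n_i² = 0.06249, i.e. n_i ≈ 4; this pair matches.

n_i = 4, n_f = 3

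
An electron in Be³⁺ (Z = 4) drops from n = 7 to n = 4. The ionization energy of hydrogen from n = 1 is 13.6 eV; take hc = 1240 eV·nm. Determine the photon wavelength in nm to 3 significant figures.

135 nm

For Z = 4 the level energies scale as Z², so the effective Rydberg energy is 13.6 × 16 = 217.6 eV.
ΔE = 217.6 × (1/4² − 1/7²) = 217.6 × 0.04209 = 9.159 eV.
λ = hc/ΔE = 1240 / 9.159 = 135 nm.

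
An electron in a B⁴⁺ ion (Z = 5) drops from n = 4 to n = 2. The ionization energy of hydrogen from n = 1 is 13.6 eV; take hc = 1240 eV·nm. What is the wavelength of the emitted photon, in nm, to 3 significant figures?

19.5 nm

For Z = 5 the level energies scale as Z², so the effective Rydberg energy is 13.6 × 25 = 340.0 eV.
ΔE = 340.0 × (1/2² − 1/4²) = 340.0 × 0.1875 = 63.75 eV.
λ = hc/ΔE = 1240 / 63.75 = 19.5 nm.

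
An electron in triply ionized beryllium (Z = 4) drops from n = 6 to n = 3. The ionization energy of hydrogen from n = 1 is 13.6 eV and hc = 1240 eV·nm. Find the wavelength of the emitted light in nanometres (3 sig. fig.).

For Z = 4 the level energies scale as Z², so the effective Rydberg energy is 13.6 × 16 = 217.6 eV.
ΔE = 217.6 × (1/3² − 1/6²) = 217.6 × 0.08333 = 18.13 eV.
λ = hc/ΔE = 1240 / 18.13 = 68.4 nm.

68.4 nm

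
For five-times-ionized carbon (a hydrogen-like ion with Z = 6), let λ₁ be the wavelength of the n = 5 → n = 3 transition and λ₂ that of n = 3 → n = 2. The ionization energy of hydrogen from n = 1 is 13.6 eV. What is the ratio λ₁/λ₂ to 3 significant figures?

λ ∝ 1/ΔE ∝ 1/(1/n_f² − 1/n_i²), and the Z² and hc factors cancel in the ratio.
λ₁/λ₂ = (1/2² − 1/3²)/(1/3² − 1/5²) = 0.1389/0.07111 = 1.95.

1.95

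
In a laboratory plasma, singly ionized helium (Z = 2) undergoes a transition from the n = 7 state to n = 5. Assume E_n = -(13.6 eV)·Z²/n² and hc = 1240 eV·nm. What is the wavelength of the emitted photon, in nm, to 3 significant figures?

For Z = 2 the level energies scale as Z², so the effective Rydberg energy is 13.6 × 4 = 54.40 eV.
ΔE = 54.40 × (1/5² − 1/7²) = 54.40 × 0.01959 = 1.066 eV.
λ = hc/ΔE = 1240 / 1.066 = 1160 nm.

1160 nm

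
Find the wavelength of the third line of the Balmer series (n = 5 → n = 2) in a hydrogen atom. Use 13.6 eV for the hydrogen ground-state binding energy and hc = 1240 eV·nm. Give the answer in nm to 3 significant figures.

434 nm

The Balmer series terminates on n_f = 2; the third line has n_i = 2+3 = 5.
ΔE = 13.60 × (1/2² − 1/5²) = 2.856 eV.
λ = 1240 / 2.856 = 434 nm.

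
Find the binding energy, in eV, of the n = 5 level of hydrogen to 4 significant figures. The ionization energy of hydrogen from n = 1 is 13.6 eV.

0.5440 eV

E_5 = −13.60/25 = −0.5440 eV, so ionization (to E = 0) requires 0.5440 eV.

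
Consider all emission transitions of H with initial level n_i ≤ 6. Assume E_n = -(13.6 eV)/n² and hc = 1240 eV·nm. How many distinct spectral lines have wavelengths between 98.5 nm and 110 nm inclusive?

1

Enumerate all n_i → n_f pairs with 1 ≤ n_f < n_i ≤ 6 and compute λ = 1240 / [13.6·1·(1/n_f² − 1/n_i²)].
Lines falling in [98.5, 110] nm: 3→1 (102.6 nm).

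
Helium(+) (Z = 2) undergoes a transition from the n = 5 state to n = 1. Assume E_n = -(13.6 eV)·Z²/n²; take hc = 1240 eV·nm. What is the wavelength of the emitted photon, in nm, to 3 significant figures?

For Z = 2 the level energies scale as Z², so the effective Rydberg energy is 13.6 × 4 = 54.40 eV.
ΔE = 54.40 × (1/1² − 1/5²) = 54.40 × 0.9600 = 52.22 eV.
λ = hc/ΔE = 1240 / 52.22 = 23.7 nm.

23.7 nm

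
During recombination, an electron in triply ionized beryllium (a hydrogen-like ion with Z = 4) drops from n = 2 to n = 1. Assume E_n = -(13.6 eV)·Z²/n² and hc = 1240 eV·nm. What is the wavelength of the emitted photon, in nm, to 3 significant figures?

7.60 nm

For Z = 4 the level energies scale as Z², so the effective Rydberg energy is 13.6 × 16 = 217.6 eV.
ΔE = 217.6 × (1/1² − 1/2²) = 217.6 × 0.7500 = 163.2 eV.
λ = hc/ΔE = 1240 / 163.2 = 7.60 nm.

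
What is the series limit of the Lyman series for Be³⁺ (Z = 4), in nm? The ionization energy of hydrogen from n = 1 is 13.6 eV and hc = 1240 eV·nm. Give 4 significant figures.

5.699 nm

The Lyman series has lower level n_f = 1; the series limit corresponds to n_i → ∞.
ΔE_max = 13.6 × 16 / 1² = 217.6 eV.
λ_min = 1240 / 217.6 = 5.699 nm.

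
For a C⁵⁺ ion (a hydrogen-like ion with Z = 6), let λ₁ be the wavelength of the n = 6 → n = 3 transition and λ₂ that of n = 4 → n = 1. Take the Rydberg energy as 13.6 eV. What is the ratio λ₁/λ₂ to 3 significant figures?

λ ∝ 1/ΔE ∝ 1/(1/n_f² − 1/n_i²), and the Z² and hc factors cancel in the ratio.
λ₁/λ₂ = (1/1² − 1/4²)/(1/3² − 1/6²) = 0.9375/0.08333 = 11.3.

11.3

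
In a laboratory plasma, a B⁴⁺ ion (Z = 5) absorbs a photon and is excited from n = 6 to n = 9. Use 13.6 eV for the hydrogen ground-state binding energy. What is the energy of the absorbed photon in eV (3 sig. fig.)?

5.25 eV

The Bohr energies scale as Z², so for Z = 5: E_n = −340.0/n² eV.
E_9 = −340.0/81 = −4.198 eV and E_6 = −340.0/36 = −9.444 eV.
The photon energy is |E_9 − E_6| = 5.25 eV.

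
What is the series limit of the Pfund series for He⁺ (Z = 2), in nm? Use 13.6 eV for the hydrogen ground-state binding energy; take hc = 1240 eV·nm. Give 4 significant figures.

569.9 nm

The Pfund series has lower level n_f = 5; the series limit corresponds to n_i → ∞.
ΔE_max = 13.6 × 4 / 5² = 2.176 eV.
λ_min = 1240 / 2.176 = 569.9 nm.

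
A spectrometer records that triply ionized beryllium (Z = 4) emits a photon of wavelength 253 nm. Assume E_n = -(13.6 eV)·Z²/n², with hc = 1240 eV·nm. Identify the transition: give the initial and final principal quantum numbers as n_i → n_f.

n_i = 5, n_f = 4

The photon energy is ΔE = hc/λ = 1240 / 253 = 4.901 eV.
With Z = 4, ΔE = 217.6 × (1/n_f² − 1/n_i²), so 1/n_f² − 1/n_i² = 0.02252.
Trying n_f = 4 gives 1/n_i² = 0.03998, i.e. n_i ≈ 5; this pair matches.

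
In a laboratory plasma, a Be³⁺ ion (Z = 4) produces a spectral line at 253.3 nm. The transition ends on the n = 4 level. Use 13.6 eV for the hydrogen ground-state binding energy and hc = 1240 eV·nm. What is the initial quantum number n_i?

The photon energy is ΔE = hc/λ = 1240 / 253.3 = 4.895 eV.
With Z = 4, ΔE = 217.6 × (1/n_f² − 1/n_i²), so 1/n_f² − 1/n_i² = 0.02250.
With n_f = 4: 1/n_i² = 1/16 − 0.02250 = 0.04000, so n_i ≈ 5.00.

n_i = 5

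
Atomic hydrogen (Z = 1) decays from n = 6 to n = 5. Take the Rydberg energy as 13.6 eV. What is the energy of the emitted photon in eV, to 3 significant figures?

0.166 eV

E_6 = −13.60/36 = −0.3778 eV and E_5 = −13.60/25 = −0.5440 eV.
The photon energy is |E_6 − E_5| = 0.166 eV.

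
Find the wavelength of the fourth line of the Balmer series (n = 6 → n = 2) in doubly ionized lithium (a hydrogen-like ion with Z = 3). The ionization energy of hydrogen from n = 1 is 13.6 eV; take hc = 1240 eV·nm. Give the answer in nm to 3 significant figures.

45.6 nm

The Balmer series terminates on n_f = 2; the fourth line has n_i = 2+4 = 6.
ΔE = 122.4 × (1/2² − 1/6²) = 27.20 eV.
λ = 1240 / 27.20 = 45.6 nm.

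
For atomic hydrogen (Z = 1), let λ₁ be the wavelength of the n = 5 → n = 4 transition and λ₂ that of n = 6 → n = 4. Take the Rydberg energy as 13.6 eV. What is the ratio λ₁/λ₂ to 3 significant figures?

1.54

λ ∝ 1/ΔE ∝ 1/(1/n_f² − 1/n_i²), and the Z² and hc factors cancel in the ratio.
λ₁/λ₂ = (1/4² − 1/6²)/(1/4² − 1/5²) = 0.03472/0.02250 = 1.54.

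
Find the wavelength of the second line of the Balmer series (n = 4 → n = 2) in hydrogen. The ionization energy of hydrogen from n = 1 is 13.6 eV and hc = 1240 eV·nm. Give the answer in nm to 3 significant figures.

The Balmer series terminates on n_f = 2; the second line has n_i = 2+2 = 4.
ΔE = 13.60 × (1/2² − 1/4²) = 2.550 eV.
λ = 1240 / 2.550 = 486 nm.

486 nm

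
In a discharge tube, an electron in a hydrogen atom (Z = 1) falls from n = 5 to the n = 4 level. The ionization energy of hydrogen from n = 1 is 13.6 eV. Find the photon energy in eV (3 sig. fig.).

0.306 eV

E_5 = −13.60/25 = −0.5440 eV and E_4 = −13.60/16 = −0.8500 eV.
The photon energy is |E_5 − E_4| = 0.306 eV.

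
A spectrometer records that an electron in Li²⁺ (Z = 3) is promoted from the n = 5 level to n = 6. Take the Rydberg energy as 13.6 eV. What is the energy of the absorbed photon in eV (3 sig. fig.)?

1.50 eV

The Bohr energies scale as Z², so for Z = 3: E_n = −122.4/n² eV.
E_6 = −122.4/36 = −3.400 eV and E_5 = −122.4/25 = −4.896 eV.
The photon energy is |E_6 − E_5| = 1.50 eV.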